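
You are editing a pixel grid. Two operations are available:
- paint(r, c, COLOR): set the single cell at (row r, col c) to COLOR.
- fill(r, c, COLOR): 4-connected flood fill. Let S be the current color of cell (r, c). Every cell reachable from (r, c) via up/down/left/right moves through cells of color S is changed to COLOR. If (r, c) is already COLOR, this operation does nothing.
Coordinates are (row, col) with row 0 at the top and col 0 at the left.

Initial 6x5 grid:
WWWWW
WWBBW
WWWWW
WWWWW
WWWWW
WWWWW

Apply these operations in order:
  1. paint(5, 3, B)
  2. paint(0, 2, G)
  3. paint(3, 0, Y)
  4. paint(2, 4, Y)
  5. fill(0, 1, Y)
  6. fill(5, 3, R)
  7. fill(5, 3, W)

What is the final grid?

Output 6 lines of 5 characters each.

After op 1 paint(5,3,B):
WWWWW
WWBBW
WWWWW
WWWWW
WWWWW
WWWBW
After op 2 paint(0,2,G):
WWGWW
WWBBW
WWWWW
WWWWW
WWWWW
WWWBW
After op 3 paint(3,0,Y):
WWGWW
WWBBW
WWWWW
YWWWW
WWWWW
WWWBW
After op 4 paint(2,4,Y):
WWGWW
WWBBW
WWWWY
YWWWW
WWWWW
WWWBW
After op 5 fill(0,1,Y) [21 cells changed]:
YYGWW
YYBBW
YYYYY
YYYYY
YYYYY
YYYBY
After op 6 fill(5,3,R) [1 cells changed]:
YYGWW
YYBBW
YYYYY
YYYYY
YYYYY
YYYRY
After op 7 fill(5,3,W) [1 cells changed]:
YYGWW
YYBBW
YYYYY
YYYYY
YYYYY
YYYWY

Answer: YYGWW
YYBBW
YYYYY
YYYYY
YYYYY
YYYWY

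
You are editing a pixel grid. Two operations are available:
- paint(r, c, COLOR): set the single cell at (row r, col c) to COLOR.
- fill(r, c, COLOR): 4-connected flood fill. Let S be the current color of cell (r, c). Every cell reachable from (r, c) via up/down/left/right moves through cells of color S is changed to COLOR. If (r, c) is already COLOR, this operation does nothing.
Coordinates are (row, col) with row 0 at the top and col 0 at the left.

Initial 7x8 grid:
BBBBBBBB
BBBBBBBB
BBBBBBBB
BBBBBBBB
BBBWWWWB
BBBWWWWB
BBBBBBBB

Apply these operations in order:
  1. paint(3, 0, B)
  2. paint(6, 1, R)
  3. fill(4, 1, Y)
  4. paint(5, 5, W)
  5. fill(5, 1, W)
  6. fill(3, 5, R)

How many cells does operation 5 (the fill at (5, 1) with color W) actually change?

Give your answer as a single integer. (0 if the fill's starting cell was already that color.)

Answer: 47

Derivation:
After op 1 paint(3,0,B):
BBBBBBBB
BBBBBBBB
BBBBBBBB
BBBBBBBB
BBBWWWWB
BBBWWWWB
BBBBBBBB
After op 2 paint(6,1,R):
BBBBBBBB
BBBBBBBB
BBBBBBBB
BBBBBBBB
BBBWWWWB
BBBWWWWB
BRBBBBBB
After op 3 fill(4,1,Y) [47 cells changed]:
YYYYYYYY
YYYYYYYY
YYYYYYYY
YYYYYYYY
YYYWWWWY
YYYWWWWY
YRYYYYYY
After op 4 paint(5,5,W):
YYYYYYYY
YYYYYYYY
YYYYYYYY
YYYYYYYY
YYYWWWWY
YYYWWWWY
YRYYYYYY
After op 5 fill(5,1,W) [47 cells changed]:
WWWWWWWW
WWWWWWWW
WWWWWWWW
WWWWWWWW
WWWWWWWW
WWWWWWWW
WRWWWWWW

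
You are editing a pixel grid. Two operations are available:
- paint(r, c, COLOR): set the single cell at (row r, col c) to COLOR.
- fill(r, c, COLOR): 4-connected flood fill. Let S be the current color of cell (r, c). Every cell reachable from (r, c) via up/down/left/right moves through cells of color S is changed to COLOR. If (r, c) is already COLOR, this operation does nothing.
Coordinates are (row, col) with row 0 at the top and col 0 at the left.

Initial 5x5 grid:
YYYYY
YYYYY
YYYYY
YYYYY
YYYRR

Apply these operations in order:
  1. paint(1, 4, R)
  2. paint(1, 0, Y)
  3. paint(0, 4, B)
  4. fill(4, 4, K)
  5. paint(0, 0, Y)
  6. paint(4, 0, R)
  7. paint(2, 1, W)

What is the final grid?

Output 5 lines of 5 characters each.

Answer: YYYYB
YYYYR
YWYYY
YYYYY
RYYKK

Derivation:
After op 1 paint(1,4,R):
YYYYY
YYYYR
YYYYY
YYYYY
YYYRR
After op 2 paint(1,0,Y):
YYYYY
YYYYR
YYYYY
YYYYY
YYYRR
After op 3 paint(0,4,B):
YYYYB
YYYYR
YYYYY
YYYYY
YYYRR
After op 4 fill(4,4,K) [2 cells changed]:
YYYYB
YYYYR
YYYYY
YYYYY
YYYKK
After op 5 paint(0,0,Y):
YYYYB
YYYYR
YYYYY
YYYYY
YYYKK
After op 6 paint(4,0,R):
YYYYB
YYYYR
YYYYY
YYYYY
RYYKK
After op 7 paint(2,1,W):
YYYYB
YYYYR
YWYYY
YYYYY
RYYKK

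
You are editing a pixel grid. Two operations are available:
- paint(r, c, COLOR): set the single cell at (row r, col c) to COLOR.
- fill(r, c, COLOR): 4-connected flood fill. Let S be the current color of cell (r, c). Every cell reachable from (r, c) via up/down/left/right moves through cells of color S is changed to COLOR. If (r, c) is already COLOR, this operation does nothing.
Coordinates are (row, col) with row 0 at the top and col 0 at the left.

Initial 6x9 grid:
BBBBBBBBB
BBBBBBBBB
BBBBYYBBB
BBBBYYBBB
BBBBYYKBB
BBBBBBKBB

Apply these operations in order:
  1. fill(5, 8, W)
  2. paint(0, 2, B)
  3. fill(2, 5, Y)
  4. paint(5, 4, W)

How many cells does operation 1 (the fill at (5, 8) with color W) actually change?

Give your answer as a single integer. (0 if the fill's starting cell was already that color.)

After op 1 fill(5,8,W) [46 cells changed]:
WWWWWWWWW
WWWWWWWWW
WWWWYYWWW
WWWWYYWWW
WWWWYYKWW
WWWWWWKWW

Answer: 46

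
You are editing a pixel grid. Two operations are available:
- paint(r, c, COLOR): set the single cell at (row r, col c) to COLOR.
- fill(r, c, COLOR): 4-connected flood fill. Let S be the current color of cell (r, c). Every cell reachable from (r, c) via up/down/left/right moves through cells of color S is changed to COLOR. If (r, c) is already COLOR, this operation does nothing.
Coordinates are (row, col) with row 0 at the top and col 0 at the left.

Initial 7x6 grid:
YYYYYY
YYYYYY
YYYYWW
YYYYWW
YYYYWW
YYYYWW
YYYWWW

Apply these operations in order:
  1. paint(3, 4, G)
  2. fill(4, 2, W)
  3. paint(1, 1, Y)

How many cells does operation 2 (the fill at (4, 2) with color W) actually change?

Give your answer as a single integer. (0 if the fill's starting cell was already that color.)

Answer: 31

Derivation:
After op 1 paint(3,4,G):
YYYYYY
YYYYYY
YYYYWW
YYYYGW
YYYYWW
YYYYWW
YYYWWW
After op 2 fill(4,2,W) [31 cells changed]:
WWWWWW
WWWWWW
WWWWWW
WWWWGW
WWWWWW
WWWWWW
WWWWWW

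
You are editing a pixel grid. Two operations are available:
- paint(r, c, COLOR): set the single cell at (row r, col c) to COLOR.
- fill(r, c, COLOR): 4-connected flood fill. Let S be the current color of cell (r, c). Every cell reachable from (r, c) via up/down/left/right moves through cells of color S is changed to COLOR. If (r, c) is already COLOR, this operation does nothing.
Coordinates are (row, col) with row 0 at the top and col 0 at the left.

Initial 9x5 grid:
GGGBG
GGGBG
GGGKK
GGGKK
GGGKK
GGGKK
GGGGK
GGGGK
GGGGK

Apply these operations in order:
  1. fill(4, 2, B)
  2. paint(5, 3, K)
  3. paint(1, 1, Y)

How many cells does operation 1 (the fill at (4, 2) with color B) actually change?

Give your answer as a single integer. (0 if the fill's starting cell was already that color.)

After op 1 fill(4,2,B) [30 cells changed]:
BBBBG
BBBBG
BBBKK
BBBKK
BBBKK
BBBKK
BBBBK
BBBBK
BBBBK

Answer: 30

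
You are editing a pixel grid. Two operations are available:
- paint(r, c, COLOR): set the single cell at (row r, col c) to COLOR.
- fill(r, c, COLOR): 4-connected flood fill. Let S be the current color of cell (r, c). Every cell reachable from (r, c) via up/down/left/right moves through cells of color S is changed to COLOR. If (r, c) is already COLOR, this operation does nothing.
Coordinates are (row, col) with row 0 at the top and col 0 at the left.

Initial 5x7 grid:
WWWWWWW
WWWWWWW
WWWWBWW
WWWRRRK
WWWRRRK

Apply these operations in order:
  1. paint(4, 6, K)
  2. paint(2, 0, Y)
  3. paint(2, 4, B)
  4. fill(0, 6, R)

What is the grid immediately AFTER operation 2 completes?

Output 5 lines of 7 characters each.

After op 1 paint(4,6,K):
WWWWWWW
WWWWWWW
WWWWBWW
WWWRRRK
WWWRRRK
After op 2 paint(2,0,Y):
WWWWWWW
WWWWWWW
YWWWBWW
WWWRRRK
WWWRRRK

Answer: WWWWWWW
WWWWWWW
YWWWBWW
WWWRRRK
WWWRRRK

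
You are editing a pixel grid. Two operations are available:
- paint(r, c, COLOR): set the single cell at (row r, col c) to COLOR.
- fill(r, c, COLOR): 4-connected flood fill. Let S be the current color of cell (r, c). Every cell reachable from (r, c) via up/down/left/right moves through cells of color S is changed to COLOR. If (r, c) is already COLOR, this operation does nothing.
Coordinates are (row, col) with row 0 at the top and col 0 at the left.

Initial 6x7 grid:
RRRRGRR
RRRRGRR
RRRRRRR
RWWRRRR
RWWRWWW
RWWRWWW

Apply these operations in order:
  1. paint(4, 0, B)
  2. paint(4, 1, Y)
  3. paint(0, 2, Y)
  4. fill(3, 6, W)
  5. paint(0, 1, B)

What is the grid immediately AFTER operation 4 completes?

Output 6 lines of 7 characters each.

After op 1 paint(4,0,B):
RRRRGRR
RRRRGRR
RRRRRRR
RWWRRRR
BWWRWWW
RWWRWWW
After op 2 paint(4,1,Y):
RRRRGRR
RRRRGRR
RRRRRRR
RWWRRRR
BYWRWWW
RWWRWWW
After op 3 paint(0,2,Y):
RRYRGRR
RRRRGRR
RRRRRRR
RWWRRRR
BYWRWWW
RWWRWWW
After op 4 fill(3,6,W) [25 cells changed]:
WWYWGWW
WWWWGWW
WWWWWWW
WWWWWWW
BYWWWWW
RWWWWWW

Answer: WWYWGWW
WWWWGWW
WWWWWWW
WWWWWWW
BYWWWWW
RWWWWWW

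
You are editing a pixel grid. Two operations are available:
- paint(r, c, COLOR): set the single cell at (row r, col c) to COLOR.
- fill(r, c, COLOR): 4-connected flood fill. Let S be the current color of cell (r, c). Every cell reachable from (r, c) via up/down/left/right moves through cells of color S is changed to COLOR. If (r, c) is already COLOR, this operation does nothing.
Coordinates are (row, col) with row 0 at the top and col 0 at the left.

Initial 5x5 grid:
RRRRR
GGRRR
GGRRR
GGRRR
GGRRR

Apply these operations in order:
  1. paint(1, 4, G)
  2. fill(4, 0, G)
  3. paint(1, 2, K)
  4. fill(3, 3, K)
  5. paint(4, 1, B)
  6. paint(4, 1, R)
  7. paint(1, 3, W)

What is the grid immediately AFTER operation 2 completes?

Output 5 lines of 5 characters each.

After op 1 paint(1,4,G):
RRRRR
GGRRG
GGRRR
GGRRR
GGRRR
After op 2 fill(4,0,G) [0 cells changed]:
RRRRR
GGRRG
GGRRR
GGRRR
GGRRR

Answer: RRRRR
GGRRG
GGRRR
GGRRR
GGRRR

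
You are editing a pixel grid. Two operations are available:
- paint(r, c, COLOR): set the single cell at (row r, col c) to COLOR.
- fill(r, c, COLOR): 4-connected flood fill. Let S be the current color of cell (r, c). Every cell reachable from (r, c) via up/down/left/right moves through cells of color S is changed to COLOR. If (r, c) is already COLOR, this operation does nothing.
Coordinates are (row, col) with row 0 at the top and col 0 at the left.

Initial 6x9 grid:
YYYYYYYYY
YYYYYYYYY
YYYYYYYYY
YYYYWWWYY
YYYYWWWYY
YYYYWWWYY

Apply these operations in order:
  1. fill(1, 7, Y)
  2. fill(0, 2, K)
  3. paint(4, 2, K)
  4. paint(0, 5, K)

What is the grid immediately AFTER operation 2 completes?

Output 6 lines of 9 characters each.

Answer: KKKKKKKKK
KKKKKKKKK
KKKKKKKKK
KKKKWWWKK
KKKKWWWKK
KKKKWWWKK

Derivation:
After op 1 fill(1,7,Y) [0 cells changed]:
YYYYYYYYY
YYYYYYYYY
YYYYYYYYY
YYYYWWWYY
YYYYWWWYY
YYYYWWWYY
After op 2 fill(0,2,K) [45 cells changed]:
KKKKKKKKK
KKKKKKKKK
KKKKKKKKK
KKKKWWWKK
KKKKWWWKK
KKKKWWWKK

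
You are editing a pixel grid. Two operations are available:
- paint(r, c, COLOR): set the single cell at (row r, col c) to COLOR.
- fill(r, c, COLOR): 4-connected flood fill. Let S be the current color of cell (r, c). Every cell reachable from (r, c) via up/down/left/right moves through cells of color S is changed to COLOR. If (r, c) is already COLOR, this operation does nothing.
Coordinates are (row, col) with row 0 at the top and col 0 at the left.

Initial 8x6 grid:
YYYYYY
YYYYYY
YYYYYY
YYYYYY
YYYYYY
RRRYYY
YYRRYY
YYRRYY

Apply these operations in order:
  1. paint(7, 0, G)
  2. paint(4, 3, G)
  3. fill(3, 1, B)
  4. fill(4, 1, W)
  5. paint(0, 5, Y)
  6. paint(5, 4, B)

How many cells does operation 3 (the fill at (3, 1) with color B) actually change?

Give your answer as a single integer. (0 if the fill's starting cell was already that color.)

Answer: 36

Derivation:
After op 1 paint(7,0,G):
YYYYYY
YYYYYY
YYYYYY
YYYYYY
YYYYYY
RRRYYY
YYRRYY
GYRRYY
After op 2 paint(4,3,G):
YYYYYY
YYYYYY
YYYYYY
YYYYYY
YYYGYY
RRRYYY
YYRRYY
GYRRYY
After op 3 fill(3,1,B) [36 cells changed]:
BBBBBB
BBBBBB
BBBBBB
BBBBBB
BBBGBB
RRRBBB
YYRRBB
GYRRBB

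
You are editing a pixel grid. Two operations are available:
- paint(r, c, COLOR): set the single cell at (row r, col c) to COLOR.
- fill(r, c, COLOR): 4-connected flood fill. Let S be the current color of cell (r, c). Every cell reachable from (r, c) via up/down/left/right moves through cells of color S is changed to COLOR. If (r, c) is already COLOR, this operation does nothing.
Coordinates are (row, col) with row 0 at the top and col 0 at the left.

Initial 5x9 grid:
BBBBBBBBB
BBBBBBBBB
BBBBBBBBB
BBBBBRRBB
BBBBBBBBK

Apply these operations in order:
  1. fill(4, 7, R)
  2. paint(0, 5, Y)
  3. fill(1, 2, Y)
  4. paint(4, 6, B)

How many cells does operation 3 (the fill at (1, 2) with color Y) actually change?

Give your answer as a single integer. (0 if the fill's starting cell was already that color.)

Answer: 43

Derivation:
After op 1 fill(4,7,R) [42 cells changed]:
RRRRRRRRR
RRRRRRRRR
RRRRRRRRR
RRRRRRRRR
RRRRRRRRK
After op 2 paint(0,5,Y):
RRRRRYRRR
RRRRRRRRR
RRRRRRRRR
RRRRRRRRR
RRRRRRRRK
After op 3 fill(1,2,Y) [43 cells changed]:
YYYYYYYYY
YYYYYYYYY
YYYYYYYYY
YYYYYYYYY
YYYYYYYYK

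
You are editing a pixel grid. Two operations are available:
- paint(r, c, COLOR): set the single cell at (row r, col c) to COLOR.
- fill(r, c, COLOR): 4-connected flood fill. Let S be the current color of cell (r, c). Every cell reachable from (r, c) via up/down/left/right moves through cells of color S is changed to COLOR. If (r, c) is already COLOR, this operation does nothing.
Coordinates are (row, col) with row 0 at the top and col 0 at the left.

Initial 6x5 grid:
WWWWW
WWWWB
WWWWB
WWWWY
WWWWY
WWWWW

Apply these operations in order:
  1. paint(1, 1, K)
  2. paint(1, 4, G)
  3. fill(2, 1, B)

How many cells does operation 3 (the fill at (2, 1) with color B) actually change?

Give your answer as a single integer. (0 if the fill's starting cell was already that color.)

After op 1 paint(1,1,K):
WWWWW
WKWWB
WWWWB
WWWWY
WWWWY
WWWWW
After op 2 paint(1,4,G):
WWWWW
WKWWG
WWWWB
WWWWY
WWWWY
WWWWW
After op 3 fill(2,1,B) [25 cells changed]:
BBBBB
BKBBG
BBBBB
BBBBY
BBBBY
BBBBB

Answer: 25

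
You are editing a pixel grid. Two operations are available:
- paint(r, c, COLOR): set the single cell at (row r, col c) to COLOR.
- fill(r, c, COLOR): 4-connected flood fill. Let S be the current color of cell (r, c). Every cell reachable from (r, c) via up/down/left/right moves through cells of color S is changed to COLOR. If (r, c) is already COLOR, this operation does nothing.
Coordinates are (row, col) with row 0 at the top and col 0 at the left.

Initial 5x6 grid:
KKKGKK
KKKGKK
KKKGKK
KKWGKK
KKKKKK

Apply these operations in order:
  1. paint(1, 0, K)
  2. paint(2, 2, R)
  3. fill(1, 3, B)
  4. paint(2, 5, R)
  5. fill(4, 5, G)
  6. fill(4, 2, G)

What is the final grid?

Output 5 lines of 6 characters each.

After op 1 paint(1,0,K):
KKKGKK
KKKGKK
KKKGKK
KKWGKK
KKKKKK
After op 2 paint(2,2,R):
KKKGKK
KKKGKK
KKRGKK
KKWGKK
KKKKKK
After op 3 fill(1,3,B) [4 cells changed]:
KKKBKK
KKKBKK
KKRBKK
KKWBKK
KKKKKK
After op 4 paint(2,5,R):
KKKBKK
KKKBKK
KKRBKR
KKWBKK
KKKKKK
After op 5 fill(4,5,G) [23 cells changed]:
GGGBGG
GGGBGG
GGRBGR
GGWBGG
GGGGGG
After op 6 fill(4,2,G) [0 cells changed]:
GGGBGG
GGGBGG
GGRBGR
GGWBGG
GGGGGG

Answer: GGGBGG
GGGBGG
GGRBGR
GGWBGG
GGGGGG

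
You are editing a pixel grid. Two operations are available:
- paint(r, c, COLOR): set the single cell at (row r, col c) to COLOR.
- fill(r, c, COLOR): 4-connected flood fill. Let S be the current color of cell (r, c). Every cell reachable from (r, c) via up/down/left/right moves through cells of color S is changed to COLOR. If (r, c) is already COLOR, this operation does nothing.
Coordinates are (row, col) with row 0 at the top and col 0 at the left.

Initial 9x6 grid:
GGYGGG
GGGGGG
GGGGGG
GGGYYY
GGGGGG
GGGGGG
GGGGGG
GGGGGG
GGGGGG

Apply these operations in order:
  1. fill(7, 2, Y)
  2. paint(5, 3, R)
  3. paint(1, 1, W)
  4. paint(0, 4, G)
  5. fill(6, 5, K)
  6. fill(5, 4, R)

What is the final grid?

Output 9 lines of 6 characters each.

Answer: RRRRGR
RWRRRR
RRRRRR
RRRRRR
RRRRRR
RRRRRR
RRRRRR
RRRRRR
RRRRRR

Derivation:
After op 1 fill(7,2,Y) [50 cells changed]:
YYYYYY
YYYYYY
YYYYYY
YYYYYY
YYYYYY
YYYYYY
YYYYYY
YYYYYY
YYYYYY
After op 2 paint(5,3,R):
YYYYYY
YYYYYY
YYYYYY
YYYYYY
YYYYYY
YYYRYY
YYYYYY
YYYYYY
YYYYYY
After op 3 paint(1,1,W):
YYYYYY
YWYYYY
YYYYYY
YYYYYY
YYYYYY
YYYRYY
YYYYYY
YYYYYY
YYYYYY
After op 4 paint(0,4,G):
YYYYGY
YWYYYY
YYYYYY
YYYYYY
YYYYYY
YYYRYY
YYYYYY
YYYYYY
YYYYYY
After op 5 fill(6,5,K) [51 cells changed]:
KKKKGK
KWKKKK
KKKKKK
KKKKKK
KKKKKK
KKKRKK
KKKKKK
KKKKKK
KKKKKK
After op 6 fill(5,4,R) [51 cells changed]:
RRRRGR
RWRRRR
RRRRRR
RRRRRR
RRRRRR
RRRRRR
RRRRRR
RRRRRR
RRRRRR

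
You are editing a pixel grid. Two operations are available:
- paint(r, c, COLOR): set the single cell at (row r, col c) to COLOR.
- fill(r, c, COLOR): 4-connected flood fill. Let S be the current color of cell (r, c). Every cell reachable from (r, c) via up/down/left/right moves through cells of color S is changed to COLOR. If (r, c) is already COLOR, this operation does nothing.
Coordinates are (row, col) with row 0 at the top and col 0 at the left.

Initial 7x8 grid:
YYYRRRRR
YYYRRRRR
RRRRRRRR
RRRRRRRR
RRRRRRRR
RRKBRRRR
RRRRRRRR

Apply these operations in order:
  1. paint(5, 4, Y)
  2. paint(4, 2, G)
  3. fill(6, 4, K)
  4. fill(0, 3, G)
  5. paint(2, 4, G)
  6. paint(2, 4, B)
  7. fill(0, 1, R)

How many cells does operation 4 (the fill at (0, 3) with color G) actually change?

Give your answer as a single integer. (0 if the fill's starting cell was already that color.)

Answer: 47

Derivation:
After op 1 paint(5,4,Y):
YYYRRRRR
YYYRRRRR
RRRRRRRR
RRRRRRRR
RRRRRRRR
RRKBYRRR
RRRRRRRR
After op 2 paint(4,2,G):
YYYRRRRR
YYYRRRRR
RRRRRRRR
RRRRRRRR
RRGRRRRR
RRKBYRRR
RRRRRRRR
After op 3 fill(6,4,K) [46 cells changed]:
YYYKKKKK
YYYKKKKK
KKKKKKKK
KKKKKKKK
KKGKKKKK
KKKBYKKK
KKKKKKKK
After op 4 fill(0,3,G) [47 cells changed]:
YYYGGGGG
YYYGGGGG
GGGGGGGG
GGGGGGGG
GGGGGGGG
GGGBYGGG
GGGGGGGG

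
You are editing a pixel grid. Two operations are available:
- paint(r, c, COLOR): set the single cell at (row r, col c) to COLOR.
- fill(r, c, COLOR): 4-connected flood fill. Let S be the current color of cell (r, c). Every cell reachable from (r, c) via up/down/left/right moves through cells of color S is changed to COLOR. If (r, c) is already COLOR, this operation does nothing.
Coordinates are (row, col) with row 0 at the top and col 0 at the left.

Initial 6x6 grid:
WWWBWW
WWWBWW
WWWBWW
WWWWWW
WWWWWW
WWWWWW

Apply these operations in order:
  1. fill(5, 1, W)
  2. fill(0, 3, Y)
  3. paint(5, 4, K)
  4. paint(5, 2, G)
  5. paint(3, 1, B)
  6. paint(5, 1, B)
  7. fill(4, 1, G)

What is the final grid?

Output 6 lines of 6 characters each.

After op 1 fill(5,1,W) [0 cells changed]:
WWWBWW
WWWBWW
WWWBWW
WWWWWW
WWWWWW
WWWWWW
After op 2 fill(0,3,Y) [3 cells changed]:
WWWYWW
WWWYWW
WWWYWW
WWWWWW
WWWWWW
WWWWWW
After op 3 paint(5,4,K):
WWWYWW
WWWYWW
WWWYWW
WWWWWW
WWWWWW
WWWWKW
After op 4 paint(5,2,G):
WWWYWW
WWWYWW
WWWYWW
WWWWWW
WWWWWW
WWGWKW
After op 5 paint(3,1,B):
WWWYWW
WWWYWW
WWWYWW
WBWWWW
WWWWWW
WWGWKW
After op 6 paint(5,1,B):
WWWYWW
WWWYWW
WWWYWW
WBWWWW
WWWWWW
WBGWKW
After op 7 fill(4,1,G) [29 cells changed]:
GGGYGG
GGGYGG
GGGYGG
GBGGGG
GGGGGG
GBGGKG

Answer: GGGYGG
GGGYGG
GGGYGG
GBGGGG
GGGGGG
GBGGKG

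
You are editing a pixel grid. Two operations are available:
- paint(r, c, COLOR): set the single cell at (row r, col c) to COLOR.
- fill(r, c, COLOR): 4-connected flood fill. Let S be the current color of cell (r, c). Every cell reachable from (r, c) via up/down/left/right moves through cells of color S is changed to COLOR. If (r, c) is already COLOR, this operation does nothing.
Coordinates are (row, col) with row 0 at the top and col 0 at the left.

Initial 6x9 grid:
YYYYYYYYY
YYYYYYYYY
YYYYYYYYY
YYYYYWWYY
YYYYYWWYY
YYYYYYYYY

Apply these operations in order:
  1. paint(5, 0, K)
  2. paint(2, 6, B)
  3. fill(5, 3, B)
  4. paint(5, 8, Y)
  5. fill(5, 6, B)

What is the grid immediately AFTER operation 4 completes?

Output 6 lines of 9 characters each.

Answer: BBBBBBBBB
BBBBBBBBB
BBBBBBBBB
BBBBBWWBB
BBBBBWWBB
KBBBBBBBY

Derivation:
After op 1 paint(5,0,K):
YYYYYYYYY
YYYYYYYYY
YYYYYYYYY
YYYYYWWYY
YYYYYWWYY
KYYYYYYYY
After op 2 paint(2,6,B):
YYYYYYYYY
YYYYYYYYY
YYYYYYBYY
YYYYYWWYY
YYYYYWWYY
KYYYYYYYY
After op 3 fill(5,3,B) [48 cells changed]:
BBBBBBBBB
BBBBBBBBB
BBBBBBBBB
BBBBBWWBB
BBBBBWWBB
KBBBBBBBB
After op 4 paint(5,8,Y):
BBBBBBBBB
BBBBBBBBB
BBBBBBBBB
BBBBBWWBB
BBBBBWWBB
KBBBBBBBY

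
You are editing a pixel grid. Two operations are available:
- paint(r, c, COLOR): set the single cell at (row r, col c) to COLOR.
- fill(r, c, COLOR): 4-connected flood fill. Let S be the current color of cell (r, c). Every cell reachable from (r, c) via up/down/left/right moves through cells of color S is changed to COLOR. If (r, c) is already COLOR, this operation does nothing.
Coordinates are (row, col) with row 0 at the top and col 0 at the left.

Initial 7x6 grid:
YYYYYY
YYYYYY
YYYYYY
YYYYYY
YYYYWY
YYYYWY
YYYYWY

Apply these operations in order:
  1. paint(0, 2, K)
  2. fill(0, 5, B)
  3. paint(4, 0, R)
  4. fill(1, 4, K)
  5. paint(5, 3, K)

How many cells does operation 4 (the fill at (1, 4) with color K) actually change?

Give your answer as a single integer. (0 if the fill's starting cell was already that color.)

After op 1 paint(0,2,K):
YYKYYY
YYYYYY
YYYYYY
YYYYYY
YYYYWY
YYYYWY
YYYYWY
After op 2 fill(0,5,B) [38 cells changed]:
BBKBBB
BBBBBB
BBBBBB
BBBBBB
BBBBWB
BBBBWB
BBBBWB
After op 3 paint(4,0,R):
BBKBBB
BBBBBB
BBBBBB
BBBBBB
RBBBWB
BBBBWB
BBBBWB
After op 4 fill(1,4,K) [37 cells changed]:
KKKKKK
KKKKKK
KKKKKK
KKKKKK
RKKKWK
KKKKWK
KKKKWK

Answer: 37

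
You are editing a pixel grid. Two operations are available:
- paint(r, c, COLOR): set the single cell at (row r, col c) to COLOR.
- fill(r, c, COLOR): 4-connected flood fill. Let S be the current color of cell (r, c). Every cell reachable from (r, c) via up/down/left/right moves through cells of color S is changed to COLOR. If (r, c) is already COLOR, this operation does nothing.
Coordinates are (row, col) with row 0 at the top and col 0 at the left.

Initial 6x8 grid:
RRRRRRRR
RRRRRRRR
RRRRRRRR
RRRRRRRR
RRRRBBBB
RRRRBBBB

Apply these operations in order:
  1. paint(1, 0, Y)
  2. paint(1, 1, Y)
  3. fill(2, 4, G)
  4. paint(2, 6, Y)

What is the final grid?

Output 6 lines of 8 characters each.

Answer: GGGGGGGG
YYGGGGGG
GGGGGGYG
GGGGGGGG
GGGGBBBB
GGGGBBBB

Derivation:
After op 1 paint(1,0,Y):
RRRRRRRR
YRRRRRRR
RRRRRRRR
RRRRRRRR
RRRRBBBB
RRRRBBBB
After op 2 paint(1,1,Y):
RRRRRRRR
YYRRRRRR
RRRRRRRR
RRRRRRRR
RRRRBBBB
RRRRBBBB
After op 3 fill(2,4,G) [38 cells changed]:
GGGGGGGG
YYGGGGGG
GGGGGGGG
GGGGGGGG
GGGGBBBB
GGGGBBBB
After op 4 paint(2,6,Y):
GGGGGGGG
YYGGGGGG
GGGGGGYG
GGGGGGGG
GGGGBBBB
GGGGBBBB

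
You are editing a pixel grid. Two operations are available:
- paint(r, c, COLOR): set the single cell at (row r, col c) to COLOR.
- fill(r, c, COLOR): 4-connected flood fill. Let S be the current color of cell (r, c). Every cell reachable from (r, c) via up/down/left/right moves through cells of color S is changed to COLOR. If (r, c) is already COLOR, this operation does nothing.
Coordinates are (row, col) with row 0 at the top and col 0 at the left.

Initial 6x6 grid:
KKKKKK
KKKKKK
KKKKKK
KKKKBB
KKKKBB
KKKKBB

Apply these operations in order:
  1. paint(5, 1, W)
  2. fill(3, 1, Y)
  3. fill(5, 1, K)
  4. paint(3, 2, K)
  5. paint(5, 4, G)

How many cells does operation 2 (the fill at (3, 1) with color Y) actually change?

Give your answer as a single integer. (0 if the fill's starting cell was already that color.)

After op 1 paint(5,1,W):
KKKKKK
KKKKKK
KKKKKK
KKKKBB
KKKKBB
KWKKBB
After op 2 fill(3,1,Y) [29 cells changed]:
YYYYYY
YYYYYY
YYYYYY
YYYYBB
YYYYBB
YWYYBB

Answer: 29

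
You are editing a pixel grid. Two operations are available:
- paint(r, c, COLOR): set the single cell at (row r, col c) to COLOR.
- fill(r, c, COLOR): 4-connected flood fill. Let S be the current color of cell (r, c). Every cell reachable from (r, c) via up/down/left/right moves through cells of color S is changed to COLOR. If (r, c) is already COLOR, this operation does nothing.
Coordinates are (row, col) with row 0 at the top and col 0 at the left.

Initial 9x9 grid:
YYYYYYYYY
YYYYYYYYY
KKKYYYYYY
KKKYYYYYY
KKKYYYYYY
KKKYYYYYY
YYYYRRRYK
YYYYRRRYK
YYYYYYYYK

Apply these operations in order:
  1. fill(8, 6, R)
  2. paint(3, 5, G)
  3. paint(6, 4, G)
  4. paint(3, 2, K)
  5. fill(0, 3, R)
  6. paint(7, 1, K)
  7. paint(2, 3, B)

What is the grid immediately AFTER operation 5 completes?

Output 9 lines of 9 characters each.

Answer: RRRRRRRRR
RRRRRRRRR
KKKRRRRRR
KKKRRGRRR
KKKRRRRRR
KKKRRRRRR
RRRRGRRRK
RRRRRRRRK
RRRRRRRRK

Derivation:
After op 1 fill(8,6,R) [60 cells changed]:
RRRRRRRRR
RRRRRRRRR
KKKRRRRRR
KKKRRRRRR
KKKRRRRRR
KKKRRRRRR
RRRRRRRRK
RRRRRRRRK
RRRRRRRRK
After op 2 paint(3,5,G):
RRRRRRRRR
RRRRRRRRR
KKKRRRRRR
KKKRRGRRR
KKKRRRRRR
KKKRRRRRR
RRRRRRRRK
RRRRRRRRK
RRRRRRRRK
After op 3 paint(6,4,G):
RRRRRRRRR
RRRRRRRRR
KKKRRRRRR
KKKRRGRRR
KKKRRRRRR
KKKRRRRRR
RRRRGRRRK
RRRRRRRRK
RRRRRRRRK
After op 4 paint(3,2,K):
RRRRRRRRR
RRRRRRRRR
KKKRRRRRR
KKKRRGRRR
KKKRRRRRR
KKKRRRRRR
RRRRGRRRK
RRRRRRRRK
RRRRRRRRK
After op 5 fill(0,3,R) [0 cells changed]:
RRRRRRRRR
RRRRRRRRR
KKKRRRRRR
KKKRRGRRR
KKKRRRRRR
KKKRRRRRR
RRRRGRRRK
RRRRRRRRK
RRRRRRRRK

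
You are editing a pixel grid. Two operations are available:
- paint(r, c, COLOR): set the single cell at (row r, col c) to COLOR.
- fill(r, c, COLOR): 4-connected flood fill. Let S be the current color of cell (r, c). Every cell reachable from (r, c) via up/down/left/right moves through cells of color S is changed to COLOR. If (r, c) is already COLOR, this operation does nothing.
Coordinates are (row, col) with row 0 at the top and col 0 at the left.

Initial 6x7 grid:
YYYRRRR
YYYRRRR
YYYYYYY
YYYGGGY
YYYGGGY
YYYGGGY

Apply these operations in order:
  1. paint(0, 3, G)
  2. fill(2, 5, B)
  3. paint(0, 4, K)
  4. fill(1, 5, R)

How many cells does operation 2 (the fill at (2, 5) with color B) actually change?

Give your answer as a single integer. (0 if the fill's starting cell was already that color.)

After op 1 paint(0,3,G):
YYYGRRR
YYYRRRR
YYYYYYY
YYYGGGY
YYYGGGY
YYYGGGY
After op 2 fill(2,5,B) [25 cells changed]:
BBBGRRR
BBBRRRR
BBBBBBB
BBBGGGB
BBBGGGB
BBBGGGB

Answer: 25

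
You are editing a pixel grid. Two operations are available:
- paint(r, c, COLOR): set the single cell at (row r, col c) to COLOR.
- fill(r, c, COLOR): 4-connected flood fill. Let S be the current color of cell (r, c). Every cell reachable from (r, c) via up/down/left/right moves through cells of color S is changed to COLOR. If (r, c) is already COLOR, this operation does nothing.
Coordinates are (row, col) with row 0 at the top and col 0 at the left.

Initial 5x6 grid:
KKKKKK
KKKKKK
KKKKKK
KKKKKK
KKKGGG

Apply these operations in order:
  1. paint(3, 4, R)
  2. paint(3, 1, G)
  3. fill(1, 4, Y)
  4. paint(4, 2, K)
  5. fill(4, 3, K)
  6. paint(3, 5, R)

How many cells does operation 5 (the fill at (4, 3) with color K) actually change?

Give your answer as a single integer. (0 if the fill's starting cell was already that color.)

Answer: 3

Derivation:
After op 1 paint(3,4,R):
KKKKKK
KKKKKK
KKKKKK
KKKKRK
KKKGGG
After op 2 paint(3,1,G):
KKKKKK
KKKKKK
KKKKKK
KGKKRK
KKKGGG
After op 3 fill(1,4,Y) [25 cells changed]:
YYYYYY
YYYYYY
YYYYYY
YGYYRY
YYYGGG
After op 4 paint(4,2,K):
YYYYYY
YYYYYY
YYYYYY
YGYYRY
YYKGGG
After op 5 fill(4,3,K) [3 cells changed]:
YYYYYY
YYYYYY
YYYYYY
YGYYRY
YYKKKK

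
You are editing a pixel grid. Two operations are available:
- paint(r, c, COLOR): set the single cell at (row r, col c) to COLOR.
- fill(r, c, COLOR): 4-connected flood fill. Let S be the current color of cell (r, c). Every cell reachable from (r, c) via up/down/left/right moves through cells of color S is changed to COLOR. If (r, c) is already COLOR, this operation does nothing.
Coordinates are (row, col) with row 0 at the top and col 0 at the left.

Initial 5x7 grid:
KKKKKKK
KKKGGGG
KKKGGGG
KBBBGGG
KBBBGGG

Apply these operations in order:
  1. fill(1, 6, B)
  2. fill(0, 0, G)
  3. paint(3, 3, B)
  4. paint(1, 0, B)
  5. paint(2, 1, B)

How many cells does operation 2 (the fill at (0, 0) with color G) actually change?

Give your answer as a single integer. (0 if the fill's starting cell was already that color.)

After op 1 fill(1,6,B) [14 cells changed]:
KKKKKKK
KKKBBBB
KKKBBBB
KBBBBBB
KBBBBBB
After op 2 fill(0,0,G) [15 cells changed]:
GGGGGGG
GGGBBBB
GGGBBBB
GBBBBBB
GBBBBBB

Answer: 15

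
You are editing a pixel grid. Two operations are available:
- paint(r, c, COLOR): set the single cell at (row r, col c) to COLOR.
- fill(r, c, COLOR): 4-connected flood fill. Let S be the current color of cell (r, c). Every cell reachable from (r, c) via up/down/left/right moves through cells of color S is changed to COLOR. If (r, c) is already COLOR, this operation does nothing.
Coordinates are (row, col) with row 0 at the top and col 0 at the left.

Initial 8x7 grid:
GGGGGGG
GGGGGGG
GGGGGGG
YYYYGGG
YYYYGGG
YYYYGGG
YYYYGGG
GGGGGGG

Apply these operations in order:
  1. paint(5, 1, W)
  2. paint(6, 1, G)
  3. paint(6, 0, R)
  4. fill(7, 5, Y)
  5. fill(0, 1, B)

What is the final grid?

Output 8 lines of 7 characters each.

Answer: BBBBBBB
BBBBBBB
BBBBBBB
BBBBBBB
BBBBBBB
BWBBBBB
RBBBBBB
BBBBBBB

Derivation:
After op 1 paint(5,1,W):
GGGGGGG
GGGGGGG
GGGGGGG
YYYYGGG
YYYYGGG
YWYYGGG
YYYYGGG
GGGGGGG
After op 2 paint(6,1,G):
GGGGGGG
GGGGGGG
GGGGGGG
YYYYGGG
YYYYGGG
YWYYGGG
YGYYGGG
GGGGGGG
After op 3 paint(6,0,R):
GGGGGGG
GGGGGGG
GGGGGGG
YYYYGGG
YYYYGGG
YWYYGGG
RGYYGGG
GGGGGGG
After op 4 fill(7,5,Y) [41 cells changed]:
YYYYYYY
YYYYYYY
YYYYYYY
YYYYYYY
YYYYYYY
YWYYYYY
RYYYYYY
YYYYYYY
After op 5 fill(0,1,B) [54 cells changed]:
BBBBBBB
BBBBBBB
BBBBBBB
BBBBBBB
BBBBBBB
BWBBBBB
RBBBBBB
BBBBBBB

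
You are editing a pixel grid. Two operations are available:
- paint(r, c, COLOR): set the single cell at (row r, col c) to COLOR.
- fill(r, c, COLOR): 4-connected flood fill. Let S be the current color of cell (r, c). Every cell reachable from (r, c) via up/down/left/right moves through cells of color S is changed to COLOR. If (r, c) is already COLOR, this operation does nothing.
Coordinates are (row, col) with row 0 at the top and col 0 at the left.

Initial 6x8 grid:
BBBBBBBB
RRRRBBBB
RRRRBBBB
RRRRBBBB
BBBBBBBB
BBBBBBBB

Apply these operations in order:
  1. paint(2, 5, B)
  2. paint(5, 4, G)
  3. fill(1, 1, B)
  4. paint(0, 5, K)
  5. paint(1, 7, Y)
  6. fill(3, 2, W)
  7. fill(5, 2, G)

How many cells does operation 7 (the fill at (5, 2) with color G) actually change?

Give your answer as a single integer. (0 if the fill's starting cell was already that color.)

Answer: 45

Derivation:
After op 1 paint(2,5,B):
BBBBBBBB
RRRRBBBB
RRRRBBBB
RRRRBBBB
BBBBBBBB
BBBBBBBB
After op 2 paint(5,4,G):
BBBBBBBB
RRRRBBBB
RRRRBBBB
RRRRBBBB
BBBBBBBB
BBBBGBBB
After op 3 fill(1,1,B) [12 cells changed]:
BBBBBBBB
BBBBBBBB
BBBBBBBB
BBBBBBBB
BBBBBBBB
BBBBGBBB
After op 4 paint(0,5,K):
BBBBBKBB
BBBBBBBB
BBBBBBBB
BBBBBBBB
BBBBBBBB
BBBBGBBB
After op 5 paint(1,7,Y):
BBBBBKBB
BBBBBBBY
BBBBBBBB
BBBBBBBB
BBBBBBBB
BBBBGBBB
After op 6 fill(3,2,W) [45 cells changed]:
WWWWWKWW
WWWWWWWY
WWWWWWWW
WWWWWWWW
WWWWWWWW
WWWWGWWW
After op 7 fill(5,2,G) [45 cells changed]:
GGGGGKGG
GGGGGGGY
GGGGGGGG
GGGGGGGG
GGGGGGGG
GGGGGGGG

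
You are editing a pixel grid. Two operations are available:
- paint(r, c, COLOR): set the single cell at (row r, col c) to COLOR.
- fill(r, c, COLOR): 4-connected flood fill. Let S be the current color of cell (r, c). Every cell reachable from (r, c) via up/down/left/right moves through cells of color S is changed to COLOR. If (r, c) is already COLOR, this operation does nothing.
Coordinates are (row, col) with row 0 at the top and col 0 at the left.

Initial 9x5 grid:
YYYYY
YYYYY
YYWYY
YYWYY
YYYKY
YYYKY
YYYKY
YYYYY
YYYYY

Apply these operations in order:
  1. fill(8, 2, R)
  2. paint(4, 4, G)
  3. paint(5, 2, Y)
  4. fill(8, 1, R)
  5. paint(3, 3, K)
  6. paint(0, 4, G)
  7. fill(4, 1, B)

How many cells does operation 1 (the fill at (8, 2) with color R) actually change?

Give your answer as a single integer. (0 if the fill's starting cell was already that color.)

After op 1 fill(8,2,R) [40 cells changed]:
RRRRR
RRRRR
RRWRR
RRWRR
RRRKR
RRRKR
RRRKR
RRRRR
RRRRR

Answer: 40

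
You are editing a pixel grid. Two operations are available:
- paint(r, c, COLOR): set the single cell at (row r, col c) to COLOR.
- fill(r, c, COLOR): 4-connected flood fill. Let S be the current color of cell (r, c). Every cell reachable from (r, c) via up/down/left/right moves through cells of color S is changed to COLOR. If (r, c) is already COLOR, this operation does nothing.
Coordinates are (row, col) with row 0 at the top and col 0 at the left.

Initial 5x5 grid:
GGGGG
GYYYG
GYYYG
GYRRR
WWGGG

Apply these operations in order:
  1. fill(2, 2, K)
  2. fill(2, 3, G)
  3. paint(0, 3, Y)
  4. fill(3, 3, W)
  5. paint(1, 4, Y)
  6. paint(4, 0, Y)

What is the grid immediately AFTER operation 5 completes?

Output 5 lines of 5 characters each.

After op 1 fill(2,2,K) [7 cells changed]:
GGGGG
GKKKG
GKKKG
GKRRR
WWGGG
After op 2 fill(2,3,G) [7 cells changed]:
GGGGG
GGGGG
GGGGG
GGRRR
WWGGG
After op 3 paint(0,3,Y):
GGGYG
GGGGG
GGGGG
GGRRR
WWGGG
After op 4 fill(3,3,W) [3 cells changed]:
GGGYG
GGGGG
GGGGG
GGWWW
WWGGG
After op 5 paint(1,4,Y):
GGGYG
GGGGY
GGGGG
GGWWW
WWGGG

Answer: GGGYG
GGGGY
GGGGG
GGWWW
WWGGG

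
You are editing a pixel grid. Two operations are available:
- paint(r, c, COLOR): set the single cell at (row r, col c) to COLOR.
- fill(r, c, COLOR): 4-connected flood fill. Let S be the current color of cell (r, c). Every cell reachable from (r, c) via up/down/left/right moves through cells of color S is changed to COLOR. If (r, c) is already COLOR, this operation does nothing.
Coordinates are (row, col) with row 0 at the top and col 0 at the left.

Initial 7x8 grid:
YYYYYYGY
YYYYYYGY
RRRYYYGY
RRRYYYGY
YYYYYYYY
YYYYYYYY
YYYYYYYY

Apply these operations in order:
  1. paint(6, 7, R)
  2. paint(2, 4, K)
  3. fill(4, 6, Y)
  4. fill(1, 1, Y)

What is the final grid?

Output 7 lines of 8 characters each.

After op 1 paint(6,7,R):
YYYYYYGY
YYYYYYGY
RRRYYYGY
RRRYYYGY
YYYYYYYY
YYYYYYYY
YYYYYYYR
After op 2 paint(2,4,K):
YYYYYYGY
YYYYYYGY
RRRYKYGY
RRRYYYGY
YYYYYYYY
YYYYYYYY
YYYYYYYR
After op 3 fill(4,6,Y) [0 cells changed]:
YYYYYYGY
YYYYYYGY
RRRYKYGY
RRRYYYGY
YYYYYYYY
YYYYYYYY
YYYYYYYR
After op 4 fill(1,1,Y) [0 cells changed]:
YYYYYYGY
YYYYYYGY
RRRYKYGY
RRRYYYGY
YYYYYYYY
YYYYYYYY
YYYYYYYR

Answer: YYYYYYGY
YYYYYYGY
RRRYKYGY
RRRYYYGY
YYYYYYYY
YYYYYYYY
YYYYYYYR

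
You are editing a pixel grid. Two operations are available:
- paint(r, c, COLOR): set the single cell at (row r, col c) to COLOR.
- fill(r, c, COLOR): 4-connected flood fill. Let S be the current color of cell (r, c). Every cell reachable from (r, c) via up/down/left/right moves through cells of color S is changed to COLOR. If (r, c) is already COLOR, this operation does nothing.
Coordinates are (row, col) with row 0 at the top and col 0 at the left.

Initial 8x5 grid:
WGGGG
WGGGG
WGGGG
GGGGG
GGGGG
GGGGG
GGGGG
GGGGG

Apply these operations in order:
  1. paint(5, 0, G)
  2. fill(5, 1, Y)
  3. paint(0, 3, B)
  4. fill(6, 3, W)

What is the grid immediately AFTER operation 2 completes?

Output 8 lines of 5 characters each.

After op 1 paint(5,0,G):
WGGGG
WGGGG
WGGGG
GGGGG
GGGGG
GGGGG
GGGGG
GGGGG
After op 2 fill(5,1,Y) [37 cells changed]:
WYYYY
WYYYY
WYYYY
YYYYY
YYYYY
YYYYY
YYYYY
YYYYY

Answer: WYYYY
WYYYY
WYYYY
YYYYY
YYYYY
YYYYY
YYYYY
YYYYY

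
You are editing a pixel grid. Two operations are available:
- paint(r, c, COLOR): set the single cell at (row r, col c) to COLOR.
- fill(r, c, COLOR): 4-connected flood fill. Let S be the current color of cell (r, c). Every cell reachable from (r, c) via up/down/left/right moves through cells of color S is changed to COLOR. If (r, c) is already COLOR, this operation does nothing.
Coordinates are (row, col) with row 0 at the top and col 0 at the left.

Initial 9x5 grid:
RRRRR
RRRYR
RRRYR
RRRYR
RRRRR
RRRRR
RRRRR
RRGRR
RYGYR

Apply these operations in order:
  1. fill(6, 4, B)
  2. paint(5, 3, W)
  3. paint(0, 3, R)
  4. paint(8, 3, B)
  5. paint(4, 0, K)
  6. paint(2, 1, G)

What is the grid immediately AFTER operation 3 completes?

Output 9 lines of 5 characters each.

After op 1 fill(6,4,B) [38 cells changed]:
BBBBB
BBBYB
BBBYB
BBBYB
BBBBB
BBBBB
BBBBB
BBGBB
BYGYB
After op 2 paint(5,3,W):
BBBBB
BBBYB
BBBYB
BBBYB
BBBBB
BBBWB
BBBBB
BBGBB
BYGYB
After op 3 paint(0,3,R):
BBBRB
BBBYB
BBBYB
BBBYB
BBBBB
BBBWB
BBBBB
BBGBB
BYGYB

Answer: BBBRB
BBBYB
BBBYB
BBBYB
BBBBB
BBBWB
BBBBB
BBGBB
BYGYB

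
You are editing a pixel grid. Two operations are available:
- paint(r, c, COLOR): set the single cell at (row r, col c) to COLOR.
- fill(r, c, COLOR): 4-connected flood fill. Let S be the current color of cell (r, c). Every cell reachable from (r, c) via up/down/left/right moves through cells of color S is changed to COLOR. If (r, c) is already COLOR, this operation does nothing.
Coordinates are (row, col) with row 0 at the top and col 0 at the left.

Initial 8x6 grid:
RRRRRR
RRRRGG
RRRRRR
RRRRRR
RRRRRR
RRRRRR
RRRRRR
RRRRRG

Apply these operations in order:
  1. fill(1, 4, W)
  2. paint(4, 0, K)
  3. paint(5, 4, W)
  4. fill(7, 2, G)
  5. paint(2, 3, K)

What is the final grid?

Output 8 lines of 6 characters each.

Answer: GGGGGG
GGGGWW
GGGKGG
GGGGGG
KGGGGG
GGGGWG
GGGGGG
GGGGGG

Derivation:
After op 1 fill(1,4,W) [2 cells changed]:
RRRRRR
RRRRWW
RRRRRR
RRRRRR
RRRRRR
RRRRRR
RRRRRR
RRRRRG
After op 2 paint(4,0,K):
RRRRRR
RRRRWW
RRRRRR
RRRRRR
KRRRRR
RRRRRR
RRRRRR
RRRRRG
After op 3 paint(5,4,W):
RRRRRR
RRRRWW
RRRRRR
RRRRRR
KRRRRR
RRRRWR
RRRRRR
RRRRRG
After op 4 fill(7,2,G) [43 cells changed]:
GGGGGG
GGGGWW
GGGGGG
GGGGGG
KGGGGG
GGGGWG
GGGGGG
GGGGGG
After op 5 paint(2,3,K):
GGGGGG
GGGGWW
GGGKGG
GGGGGG
KGGGGG
GGGGWG
GGGGGG
GGGGGG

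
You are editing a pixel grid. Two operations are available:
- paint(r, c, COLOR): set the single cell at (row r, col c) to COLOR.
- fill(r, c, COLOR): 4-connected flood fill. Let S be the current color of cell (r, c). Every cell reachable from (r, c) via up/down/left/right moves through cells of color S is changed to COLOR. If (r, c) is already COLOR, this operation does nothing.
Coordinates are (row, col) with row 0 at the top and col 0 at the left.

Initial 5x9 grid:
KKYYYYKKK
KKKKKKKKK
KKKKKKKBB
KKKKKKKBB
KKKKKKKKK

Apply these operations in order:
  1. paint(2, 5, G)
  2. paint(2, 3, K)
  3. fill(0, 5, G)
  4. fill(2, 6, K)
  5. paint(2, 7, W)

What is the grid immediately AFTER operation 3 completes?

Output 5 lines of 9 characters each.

Answer: KKGGGGKKK
KKKKKKKKK
KKKKKGKBB
KKKKKKKBB
KKKKKKKKK

Derivation:
After op 1 paint(2,5,G):
KKYYYYKKK
KKKKKKKKK
KKKKKGKBB
KKKKKKKBB
KKKKKKKKK
After op 2 paint(2,3,K):
KKYYYYKKK
KKKKKKKKK
KKKKKGKBB
KKKKKKKBB
KKKKKKKKK
After op 3 fill(0,5,G) [4 cells changed]:
KKGGGGKKK
KKKKKKKKK
KKKKKGKBB
KKKKKKKBB
KKKKKKKKK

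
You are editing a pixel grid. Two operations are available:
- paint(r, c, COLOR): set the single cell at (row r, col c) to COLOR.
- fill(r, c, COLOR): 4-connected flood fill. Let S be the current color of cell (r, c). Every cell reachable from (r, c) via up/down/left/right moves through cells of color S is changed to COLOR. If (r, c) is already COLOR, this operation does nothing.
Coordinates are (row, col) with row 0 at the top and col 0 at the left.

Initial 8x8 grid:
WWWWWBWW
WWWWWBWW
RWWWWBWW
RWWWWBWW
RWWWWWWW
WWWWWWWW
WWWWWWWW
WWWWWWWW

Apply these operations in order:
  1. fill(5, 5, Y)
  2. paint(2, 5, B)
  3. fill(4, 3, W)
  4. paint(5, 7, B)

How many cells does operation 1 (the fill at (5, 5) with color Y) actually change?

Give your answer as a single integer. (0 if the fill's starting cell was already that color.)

Answer: 57

Derivation:
After op 1 fill(5,5,Y) [57 cells changed]:
YYYYYBYY
YYYYYBYY
RYYYYBYY
RYYYYBYY
RYYYYYYY
YYYYYYYY
YYYYYYYY
YYYYYYYY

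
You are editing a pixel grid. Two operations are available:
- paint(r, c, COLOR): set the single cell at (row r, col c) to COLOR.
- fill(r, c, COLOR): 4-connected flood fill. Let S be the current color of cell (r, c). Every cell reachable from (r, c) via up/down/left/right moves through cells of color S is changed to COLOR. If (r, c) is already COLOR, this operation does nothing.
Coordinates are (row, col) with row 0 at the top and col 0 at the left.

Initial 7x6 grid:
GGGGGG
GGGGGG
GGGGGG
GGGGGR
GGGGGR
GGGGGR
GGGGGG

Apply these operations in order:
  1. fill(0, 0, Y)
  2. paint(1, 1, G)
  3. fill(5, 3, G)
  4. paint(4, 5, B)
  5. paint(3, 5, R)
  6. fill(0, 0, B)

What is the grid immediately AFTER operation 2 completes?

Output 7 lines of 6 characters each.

Answer: YYYYYY
YGYYYY
YYYYYY
YYYYYR
YYYYYR
YYYYYR
YYYYYY

Derivation:
After op 1 fill(0,0,Y) [39 cells changed]:
YYYYYY
YYYYYY
YYYYYY
YYYYYR
YYYYYR
YYYYYR
YYYYYY
After op 2 paint(1,1,G):
YYYYYY
YGYYYY
YYYYYY
YYYYYR
YYYYYR
YYYYYR
YYYYYY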